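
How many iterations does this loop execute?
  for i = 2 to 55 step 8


The loop variable i takes values starting at 2 and increments by 8 each iteration.
Sequence: i = 2, 10, 18, 26, 34, 42, 50
The upper bound 55 is inclusive, so the count is floor((last - first) / step) + 1:
floor((55 - 2) / 8) + 1 = floor(53/8) + 1 = 6 + 1 = 7


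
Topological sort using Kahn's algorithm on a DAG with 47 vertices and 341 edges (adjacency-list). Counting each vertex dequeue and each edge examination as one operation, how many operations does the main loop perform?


Kahn's algorithm:
  1. Compute in-degrees: O(V + E)
  2. Process queue: each vertex dequeued once (O(V))
     each edge examined once (O(E))
Total = V + E = 47 + 341 = 388


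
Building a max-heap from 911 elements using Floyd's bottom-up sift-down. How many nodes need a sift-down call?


In a heap of 911 elements (0-indexed array):
  Last element index: 910
  Parent of last element: floor((910 - 1) / 2) = 454
  Internal nodes: indices 0 to 454
  Count = floor(911/2) = 455


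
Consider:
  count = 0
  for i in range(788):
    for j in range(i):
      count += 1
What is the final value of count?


For each i, the inner loop runs i times:
  i=0: inner runs 0 times
  i=1: inner runs 1 time
  i=2: inner runs 2 times
  i=3: inner runs 3 times
  i=4: inner runs 4 times
  i=5: inner runs 5 times
  i=6: inner runs 6 times
  i=7: inner runs 7 times
  ...
Total = 0 + 1 + 2 + ... + 787 = 788*(788-1)/2 = 310078


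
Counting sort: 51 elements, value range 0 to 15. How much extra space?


n = 51 (output array)
k = 16 (count array for 16 distinct values)
Extra space = 51 + 16 = 67


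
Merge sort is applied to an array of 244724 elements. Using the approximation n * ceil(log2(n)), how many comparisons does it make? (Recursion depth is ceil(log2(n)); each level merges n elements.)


Merge sort divides the array into halves recursively.
Number of levels = ceil(log2(244724)) = 18
At each level, approximately n = 244724 comparisons are needed for merging.
Total comparisons ~ n * ceil(log2(n)) = 244724 * 18 = 4405032


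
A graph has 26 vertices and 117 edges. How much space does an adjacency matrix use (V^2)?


Adjacency matrix: V x V grid of entries
Space = V^2 = 26^2 = 26 * 26 = 676


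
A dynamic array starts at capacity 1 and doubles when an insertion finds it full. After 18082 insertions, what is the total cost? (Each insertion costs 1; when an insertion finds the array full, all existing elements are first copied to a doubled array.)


Insertion cost: 18082 (one per element)
Resizes occur just before inserting elements 2, 3, 5, 9, ...
Elements copied at each resize: 1 + 2 + 4 + 8 + 16 + 32 + 64 + 128 + 256 + 512 + 1024 + 2048 + 4096 + 8192 + 16384
Sum of copies = 32767 (geometric series: 2^k - 1)
Total = 18082 + 32767 = 50849


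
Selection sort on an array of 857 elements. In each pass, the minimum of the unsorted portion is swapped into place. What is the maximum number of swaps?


Selection sort performs one swap per pass:
  Pass 1: find min in positions 0 to 856, swap with position 0
  Pass 2: find min in positions 1 to 856, swap with position 1
  Pass 3: find min in positions 2 to 856, swap with position 2
  Pass 4: find min in positions 3 to 856, swap with position 3
  Pass 5: find min in positions 4 to 856, swap with position 4
  ... (851 more passes)
Total passes (and swaps) = n - 1 = 857 - 1 = 856


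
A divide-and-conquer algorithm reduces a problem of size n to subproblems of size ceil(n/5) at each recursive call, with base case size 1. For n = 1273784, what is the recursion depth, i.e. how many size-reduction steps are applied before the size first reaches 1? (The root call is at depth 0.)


Each step divides the size by 5 (rounding up); after k steps the size is ceil(n/5^k), which equals 1 exactly when 5^k >= n.
So the depth is the smallest k with 5^k >= 1273784, i.e. ceil(log_5(1273784)).
5^8 = 390625 < 1273784 <= 1953125 = 5^9
Recursion depth = 9


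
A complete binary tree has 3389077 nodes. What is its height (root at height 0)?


In a complete binary tree, level k holds nodes 2^k .. 2^(k+1)-1 (1-indexed).
Height = floor(log2(n)) = floor(log2(3389077)) = 21
Check: 2^21 = 2097152 <= 3389077 < 4194304 = 2^22


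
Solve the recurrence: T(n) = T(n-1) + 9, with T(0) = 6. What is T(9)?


Unrolling the recurrence:
T(9) = T(8) + 9
       = T(7) + 9 + 9
       = T(6) + 9*3
       ...
       = T(0) + 9*9
       = 6 + 81 = 87


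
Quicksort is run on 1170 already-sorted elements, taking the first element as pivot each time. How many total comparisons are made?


Sum of comparisons per partition:
1169 + 1168 + ... + 1 + 0
= 1170 * (1170 - 1) / 2
= 1170 * 1169 / 2
= 683865


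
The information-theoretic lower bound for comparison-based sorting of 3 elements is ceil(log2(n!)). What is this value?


A binary decision tree of height h has at most 2^h leaves and needs at least n! of them, so h >= ceil(log2(n!)).
Compute 3! as a running product:
  x2 = 2, x3 = 6
3! = 6
Bracket between powers of 2:
  2^2 = 4 < 6 <= 8 = 2^3
So ceil(log2(3!)) = 3


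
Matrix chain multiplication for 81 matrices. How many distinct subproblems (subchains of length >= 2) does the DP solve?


Subproblems are indexed by (i, j) where i < j.
Number of such pairs = n*(n-1)/2
= 81 * 80 / 2
= 3240


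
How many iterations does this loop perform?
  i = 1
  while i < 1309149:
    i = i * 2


The loop variable doubles each iteration:
i = 1 -> 2 -> 4 -> 8 -> 16 -> 32 -> 64 -> 128 -> 256 -> 512 -> 1024 -> 2048 -> 4096 -> 8192 -> 16384 -> 32768 -> 65536 -> 131072 -> 262144 -> 524288 -> 1048576 -> 2097152 (stop, 2097152 >= 1309149)
Number of doublings = ceil(log2(1309149)) = 21


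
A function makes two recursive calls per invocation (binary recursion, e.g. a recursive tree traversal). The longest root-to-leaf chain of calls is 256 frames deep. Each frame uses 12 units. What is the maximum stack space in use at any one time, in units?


Binary recursion: the two calls run one after the other, so only one root-to-leaf chain of frames is on the stack at a time.
Maximum depth (longest chain) = 256 frames
Each frame = 12 units
Max stack space = 256 * 12 = 3072


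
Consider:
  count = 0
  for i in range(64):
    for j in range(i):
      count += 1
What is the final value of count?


For each i, the inner loop runs i times:
  i=0: inner runs 0 times
  i=1: inner runs 1 time
  i=2: inner runs 2 times
  i=3: inner runs 3 times
  i=4: inner runs 4 times
  i=5: inner runs 5 times
  i=6: inner runs 6 times
  i=7: inner runs 7 times
  ...
Total = 0 + 1 + 2 + ... + 63 = 64*(64-1)/2 = 2016


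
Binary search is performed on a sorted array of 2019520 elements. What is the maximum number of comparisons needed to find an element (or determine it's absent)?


Binary search halves the search space each comparison:
  Step 1: search space = 2019520 -> 1009760
  Step 2: search space = 1009760 -> 504880
  Step 3: search space = 504880 -> 252440
  Step 4: search space = 252440 -> 126220
  Step 5: search space = 126220 -> 63110
  Step 6: search space = 63110 -> 31555
  Step 7: search space = 31555 -> 15777
  Step 8: search space = 15777 -> 7888
  Step 9: search space = 7888 -> 3944
  Step 10: search space = 3944 -> 1972
  Step 11: search space = 1972 -> 986
  Step 12: search space = 986 -> 493
  Step 13: search space = 493 -> 246
  Step 14: search space = 246 -> 123
  Step 15: search space = 123 -> 61
  Step 16: search space = 61 -> 30
  Step 17: search space = 30 -> 15
  Step 18: search space = 15 -> 7
  Step 19: search space = 7 -> 3
  Step 20: search space = 3 -> 1
  Step 21: search space = 1 (final check)
Maximum comparisons = floor(log2(2019520)) + 1 = 20 + 1 = 21


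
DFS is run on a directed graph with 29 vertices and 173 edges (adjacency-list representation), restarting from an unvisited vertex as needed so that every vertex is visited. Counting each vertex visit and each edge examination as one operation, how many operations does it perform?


A full DFS traversal processes each vertex exactly once (push/pop on stack).
Each directed edge is examined once.
V = 29, E = 173
V + E = 202


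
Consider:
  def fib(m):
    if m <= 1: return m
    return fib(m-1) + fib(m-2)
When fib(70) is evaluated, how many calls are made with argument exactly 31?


Let N(m) = number of times fib(m) is called while evaluating fib(70).
N(70) = 1 (the initial call).
N(69) = 1 (only fib(70) calls it).
For 1 <= m <= 68: fib(m) is called by fib(m+1) and fib(m+2), so
  N(m) = N(m+1) + N(m+2).
fib(0) is called only by fib(2), so N(0) = N(2).
Walk down from m=70:
  N(70)=1, N(69)=1, N(68)=2, N(67)=3, N(66)=5, N(65)=8, N(64)=13, N(63)=21, N(62)=34, N(61)=55, N(60)=89, N(59)=144, N(58)=233, N(57)=377, N(56)=610, N(55)=987, N(54)=1597, N(53)=2584, N(52)=4181, N(51)=6765, N(50)=10946, N(49)=17711, N(48)=28657, N(47)=46368, N(46)=75025, N(45)=121393, N(44)=196418, N(43)=317811, N(42)=514229, N(41)=832040, N(40)=1346269, N(39)=2178309, N(38)=3524578, N(37)=5702887, N(36)=9227465, N(35)=14930352, N(34)=24157817, N(33)=39088169, N(32)=63245986, N(31)=102334155
N(31) = 102334155


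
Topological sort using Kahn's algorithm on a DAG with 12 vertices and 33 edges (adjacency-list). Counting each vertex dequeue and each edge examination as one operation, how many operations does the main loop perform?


Kahn's algorithm:
  1. Compute in-degrees: O(V + E)
  2. Process queue: each vertex dequeued once (O(V))
     each edge examined once (O(E))
Total = V + E = 12 + 33 = 45


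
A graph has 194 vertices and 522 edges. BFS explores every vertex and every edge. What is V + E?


A full BFS traversal dequeues each vertex once and examines each edge once.
Vertex visits: 194
Edge visits: 522
V + E = 194 + 522 = 716


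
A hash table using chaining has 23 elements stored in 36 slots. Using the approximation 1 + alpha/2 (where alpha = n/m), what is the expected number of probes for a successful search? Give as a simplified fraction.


Load factor alpha = n/m = 23/36
Expected probes = 1 + alpha/2 = 1 + 23/(2*36)
= 1 + 23/72
= 72/72 + 23/72
= 95/72


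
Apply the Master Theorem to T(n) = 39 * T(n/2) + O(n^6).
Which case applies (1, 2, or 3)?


The Master Theorem: T(n) = a*T(n/b) + O(n^c)
  a = 39, b = 2, c = 6
log_b(a) = log_2(39) ~ 5.285
Compare b^c with a: 2^6 = 64 > 39, so c > log_b(a).
Since c > log_b(a), Case 3 applies.
T(n) = O(n^6)
Master Theorem case = 3


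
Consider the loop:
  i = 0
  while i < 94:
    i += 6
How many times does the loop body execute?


Starting at i = 0, each iteration adds 6.
Iterations until i >= 94:
  Iteration 1: i = 0 -> i = 6
  Iteration 2: i = 6 -> i = 12
  Iteration 3: i = 12 -> i = 18
  Iteration 4: i = 18 -> i = 24
  Iteration 5: i = 24 -> i = 30
  Iteration 6: i = 30 -> i = 36
  Iteration 7: i = 36 -> i = 42
  Iteration 8: i = 42 -> i = 48
  ... continuing ...
Total iterations = ceil(94/6) = 16


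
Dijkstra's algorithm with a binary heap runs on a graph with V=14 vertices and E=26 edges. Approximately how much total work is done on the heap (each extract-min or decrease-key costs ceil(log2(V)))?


Dijkstra with a binary heap: each vertex is extracted once, each edge may relax once.
Each heap operation costs O(log V).
V + E = 14 + 26 = 40
ceil(log2(14)) = 4 (since 2^3 = 8 < 14 <= 16 = 2^4)
Total heap work = (V+E) * ceil(log2(V)) = 40 * 4 = 160


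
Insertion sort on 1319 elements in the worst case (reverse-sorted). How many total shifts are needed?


In the worst case (reverse-sorted), each element shifts past all previous:
  Element 1: 1 shifts
  Element 2: 2 shifts
  Element 3: 3 shifts
  Element 4: 4 shifts
  Element 5: 5 shifts
  ...
  Element 1318: 1318 shifts
Total = 1 + 2 + ... + 1318
= 1319*(1319-1)/2 = 869221


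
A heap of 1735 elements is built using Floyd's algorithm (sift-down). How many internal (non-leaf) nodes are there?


Leaf nodes occupy roughly half the array.
Sift-down is called for each internal node, starting from the last one.
Internal nodes = floor(n/2) = floor(1735/2) = 867


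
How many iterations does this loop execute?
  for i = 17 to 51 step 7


The loop variable i takes values starting at 17 and increments by 7 each iteration.
Sequence: i = 17, 24, 31, 38, 45
The upper bound 51 is inclusive, so the count is floor((last - first) / step) + 1:
floor((51 - 17) / 7) + 1 = floor(34/7) + 1 = 4 + 1 = 5


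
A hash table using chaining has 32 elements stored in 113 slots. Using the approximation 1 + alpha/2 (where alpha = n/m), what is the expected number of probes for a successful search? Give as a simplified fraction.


Load factor alpha = n/m = 32/113
Expected probes = 1 + alpha/2 = 1 + 32/(2*113)
= 1 + 32/226
= 226/226 + 32/226
= 258/226
Simplify: 129/113


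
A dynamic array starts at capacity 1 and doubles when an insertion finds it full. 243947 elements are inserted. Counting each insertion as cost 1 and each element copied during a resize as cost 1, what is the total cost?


n = 243947
Insertion costs: 243947
Resizes copy 1, 2, 4, ... up to the largest power of 2 that is <= n-1 = 243946, i.e. 131072.
Copy costs = 1 + 2 + 4 + 8 + 16 + 32 + 64 + 128 + 256 + 512 + 1024 + 2048 + 4096 + 8192 + 16384 + 32768 + 65536 + 131072 = 262143
Total = 243947 + 262143 = 506090


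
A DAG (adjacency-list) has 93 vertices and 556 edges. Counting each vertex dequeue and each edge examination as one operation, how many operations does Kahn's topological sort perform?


V = 93 (vertex processing)
E = 556 (edge processing)
V + E = 93 + 556 = 649


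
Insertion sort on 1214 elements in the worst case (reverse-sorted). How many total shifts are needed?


In the worst case (reverse-sorted), each element shifts past all previous:
  Element 1: 1 shifts
  Element 2: 2 shifts
  Element 3: 3 shifts
  Element 4: 4 shifts
  Element 5: 5 shifts
  ...
  Element 1213: 1213 shifts
Total = 1 + 2 + ... + 1213
= 1214*(1214-1)/2 = 736291


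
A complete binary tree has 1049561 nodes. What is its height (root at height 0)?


In a complete binary tree, level k holds nodes 2^k .. 2^(k+1)-1 (1-indexed).
Height = floor(log2(n)) = floor(log2(1049561)) = 20
Check: 2^20 = 1048576 <= 1049561 < 2097152 = 2^21


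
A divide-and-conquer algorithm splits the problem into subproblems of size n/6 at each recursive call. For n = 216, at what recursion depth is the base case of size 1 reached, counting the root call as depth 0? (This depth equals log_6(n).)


At each depth, the problem size is divided by 6:
  Depth 0: problem size = 216
  Depth 1: problem size = 36
  Depth 2: problem size = 6
  Depth 3: problem size = 1 (base case)
The base case is reached at depth log_6(216) = 3 (the tree has 4 levels counting depth 0, but the depth asked for is 3).
Recursion depth = 3


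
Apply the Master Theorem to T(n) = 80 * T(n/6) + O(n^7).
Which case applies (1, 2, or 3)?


The Master Theorem: T(n) = a*T(n/b) + O(n^c)
  a = 80, b = 6, c = 7
log_b(a) = log_6(80) ~ 2.446
Compare b^c with a: 6^7 = 279936 > 80, so c > log_b(a).
Since c > log_b(a), Case 3 applies.
T(n) = O(n^7)
Master Theorem case = 3


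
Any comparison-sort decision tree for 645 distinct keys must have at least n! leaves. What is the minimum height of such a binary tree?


A binary decision tree of height h has at most 2^h leaves and needs at least n! of them, so h >= ceil(log2(n!)).
645! is far too large to multiply out, so use Stirling's series:
  ln(n!) ~ n ln n - n + (1/2) ln(2 pi n) + 1/(12n)  (error below 1/(360 n^3), negligible here)
  ln(645) = 6.4692503
  n ln n = 645 * 6.4692503 = 4172.6664
  (1/2) ln(2 pi * 645) = (1/2) ln(4052.6545) = 4.1536
  1/(12*645) = 0.0001
  ln(645!) ~ 4172.6664 - 645 + 4.1536 + 0.0001 = 3531.8201
Convert to base 2: log2(645!) = 3531.8201 / ln 2 = 3531.8201 / 0.69314718 = 5095.3393
ceil(5095.3393) = 5096


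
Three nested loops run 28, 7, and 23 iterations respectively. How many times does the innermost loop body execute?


Loop 1 (outermost): 28 iterations
Loop 2 (middle): 7 iterations per outer
Loop 3 (innermost): 23 iterations per middle
Total = 28 * 7 * 23 = 4508


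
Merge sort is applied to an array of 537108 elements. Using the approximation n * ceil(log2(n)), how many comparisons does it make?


Merge sort divides the array into halves recursively.
Number of levels = ceil(log2(537108)) = 20
At each level, approximately n = 537108 comparisons are needed for merging.
Total comparisons ~ n * ceil(log2(n)) = 537108 * 20 = 10742160


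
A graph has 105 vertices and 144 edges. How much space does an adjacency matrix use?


Adjacency matrix: V x V grid of entries
Space = V^2 = 105^2 = 105 * 105 = 11025


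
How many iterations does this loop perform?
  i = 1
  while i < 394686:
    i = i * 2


The loop variable doubles each iteration:
i = 1 -> 2 -> 4 -> 8 -> 16 -> 32 -> 64 -> 128 -> 256 -> 512 -> 1024 -> 2048 -> 4096 -> 8192 -> 16384 -> 32768 -> 65536 -> 131072 -> 262144 -> 524288 (stop, 524288 >= 394686)
Number of doublings = ceil(log2(394686)) = 19


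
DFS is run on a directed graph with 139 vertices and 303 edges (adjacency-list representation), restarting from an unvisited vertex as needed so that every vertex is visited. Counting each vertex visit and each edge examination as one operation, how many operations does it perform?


A full DFS traversal processes each vertex exactly once (push/pop on stack).
Each directed edge is examined once.
V = 139, E = 303
V + E = 442


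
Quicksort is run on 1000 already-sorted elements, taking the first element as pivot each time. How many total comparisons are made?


Sum of comparisons per partition:
999 + 998 + ... + 1 + 0
= 1000 * (1000 - 1) / 2
= 1000 * 999 / 2
= 499500


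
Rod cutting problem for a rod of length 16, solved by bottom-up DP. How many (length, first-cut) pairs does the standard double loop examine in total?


For each subproblem length i = 1..16, the inner loop considers i possible first cuts.
Total = 1 + 2 + ... + 16
= 16*(16+1)/2
= 16*17/2 = 136


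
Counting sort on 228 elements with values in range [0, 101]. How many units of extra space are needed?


Output array size: 228 (to store sorted result)
Count array size: 102 (one slot per possible value, range 0 to 101)
Total extra space = 228 + 102 = 330


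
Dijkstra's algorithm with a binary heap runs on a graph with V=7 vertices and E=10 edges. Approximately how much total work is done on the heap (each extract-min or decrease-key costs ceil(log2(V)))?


Dijkstra with a binary heap: each vertex is extracted once, each edge may relax once.
Each heap operation costs O(log V).
V + E = 7 + 10 = 17
ceil(log2(7)) = 3 (since 2^2 = 4 < 7 <= 8 = 2^3)
Total heap work = (V+E) * ceil(log2(V)) = 17 * 3 = 51


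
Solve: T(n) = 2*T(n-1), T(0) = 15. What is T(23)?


Unrolling:
T(23) = 2*T(22) = 2^2*T(21) = ... = 2^23*T(0)
= 2^23 * 15
= 8388608 * 15 = 125829120


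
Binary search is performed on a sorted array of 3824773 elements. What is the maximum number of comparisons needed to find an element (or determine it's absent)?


Binary search halves the search space each comparison:
  Step 1: search space = 3824773 -> 1912386
  Step 2: search space = 1912386 -> 956193
  Step 3: search space = 956193 -> 478096
  Step 4: search space = 478096 -> 239048
  Step 5: search space = 239048 -> 119524
  Step 6: search space = 119524 -> 59762
  Step 7: search space = 59762 -> 29881
  Step 8: search space = 29881 -> 14940
  Step 9: search space = 14940 -> 7470
  Step 10: search space = 7470 -> 3735
  Step 11: search space = 3735 -> 1867
  Step 12: search space = 1867 -> 933
  Step 13: search space = 933 -> 466
  Step 14: search space = 466 -> 233
  Step 15: search space = 233 -> 116
  Step 16: search space = 116 -> 58
  Step 17: search space = 58 -> 29
  Step 18: search space = 29 -> 14
  Step 19: search space = 14 -> 7
  Step 20: search space = 7 -> 3
  Step 21: search space = 3 -> 1
  Step 22: search space = 1 (final check)
Maximum comparisons = floor(log2(3824773)) + 1 = 21 + 1 = 22


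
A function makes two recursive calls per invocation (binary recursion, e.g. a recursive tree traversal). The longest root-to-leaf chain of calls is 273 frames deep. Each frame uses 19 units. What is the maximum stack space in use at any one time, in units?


Binary recursion: the two calls run one after the other, so only one root-to-leaf chain of frames is on the stack at a time.
Maximum depth (longest chain) = 273 frames
Each frame = 19 units
Max stack space = 273 * 19 = 5187


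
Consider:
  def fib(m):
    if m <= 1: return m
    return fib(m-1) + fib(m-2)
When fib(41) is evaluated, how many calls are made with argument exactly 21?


Let N(m) = number of times fib(m) is called while evaluating fib(41).
N(41) = 1 (the initial call).
N(40) = 1 (only fib(41) calls it).
For 1 <= m <= 39: fib(m) is called by fib(m+1) and fib(m+2), so
  N(m) = N(m+1) + N(m+2).
fib(0) is called only by fib(2), so N(0) = N(2).
Walk down from m=41:
  N(41)=1, N(40)=1, N(39)=2, N(38)=3, N(37)=5, N(36)=8, N(35)=13, N(34)=21, N(33)=34, N(32)=55, N(31)=89, N(30)=144, N(29)=233, N(28)=377, N(27)=610, N(26)=987, N(25)=1597, N(24)=2584, N(23)=4181, N(22)=6765, N(21)=10946
N(21) = 10946


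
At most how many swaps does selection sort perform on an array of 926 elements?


Each of the 925 passes places one element in its final position.
Pass 1: swap minimum into position 0
Pass 2: swap minimum of remaining into position 1
...
Pass 925: last two elements, one swap
Maximum swaps = 926 - 1 = 925


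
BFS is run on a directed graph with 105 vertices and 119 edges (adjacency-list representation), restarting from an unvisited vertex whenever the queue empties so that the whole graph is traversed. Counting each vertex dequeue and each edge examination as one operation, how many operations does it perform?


A full BFS traversal dequeues each vertex exactly once and examines each directed edge exactly once.
V = 105 (vertex processing cost)
E = 119 (edge examination cost)
Total operations proportional to V + E = 105 + 119 = 224


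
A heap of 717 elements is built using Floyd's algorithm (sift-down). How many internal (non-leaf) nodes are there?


Leaf nodes occupy roughly half the array.
Sift-down is called for each internal node, starting from the last one.
Internal nodes = floor(n/2) = floor(717/2) = 358


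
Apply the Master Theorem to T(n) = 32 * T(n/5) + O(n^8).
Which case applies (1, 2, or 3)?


The Master Theorem: T(n) = a*T(n/b) + O(n^c)
  a = 32, b = 5, c = 8
log_b(a) = log_5(32) ~ 2.153
Compare b^c with a: 5^8 = 390625 > 32, so c > log_b(a).
Since c > log_b(a), Case 3 applies.
T(n) = O(n^8)
Master Theorem case = 3


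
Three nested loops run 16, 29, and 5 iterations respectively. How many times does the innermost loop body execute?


Loop 1 (outermost): 16 iterations
Loop 2 (middle): 29 iterations per outer
Loop 3 (innermost): 5 iterations per middle
Total = 16 * 29 * 5 = 2320


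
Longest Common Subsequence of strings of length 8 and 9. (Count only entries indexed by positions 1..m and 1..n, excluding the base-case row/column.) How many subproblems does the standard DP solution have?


DP table indexed by positions in both strings.
First string: 8 positions
Second string: 9 positions
Total = 8 * 9 = 72


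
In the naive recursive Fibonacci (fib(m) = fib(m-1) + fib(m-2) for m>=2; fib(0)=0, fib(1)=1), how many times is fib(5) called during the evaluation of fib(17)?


Let N(m) = number of times fib(m) is called while evaluating fib(17).
N(17) = 1 (the initial call).
N(16) = 1 (only fib(17) calls it).
For 1 <= m <= 15: fib(m) is called by fib(m+1) and fib(m+2), so
  N(m) = N(m+1) + N(m+2).
fib(0) is called only by fib(2), so N(0) = N(2).
Walk down from m=17:
  N(17)=1, N(16)=1, N(15)=2, N(14)=3, N(13)=5, N(12)=8, N(11)=13, N(10)=21, N(9)=34, N(8)=55, N(7)=89, N(6)=144, N(5)=233
N(5) = 233


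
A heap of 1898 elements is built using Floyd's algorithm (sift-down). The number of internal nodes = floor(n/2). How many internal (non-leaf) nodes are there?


Leaf nodes occupy roughly half the array.
Sift-down is called for each internal node, starting from the last one.
Internal nodes = floor(n/2) = floor(1898/2) = 949


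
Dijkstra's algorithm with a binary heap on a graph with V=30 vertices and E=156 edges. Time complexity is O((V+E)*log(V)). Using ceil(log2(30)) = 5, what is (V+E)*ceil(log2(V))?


Dijkstra with a binary heap: each vertex is extracted once, each edge may relax once.
Each heap operation costs O(log V).
V + E = 30 + 156 = 186
ceil(log2(30)) = 5 (since 2^4 = 16 < 30 <= 32 = 2^5)
Total heap work = (V+E) * ceil(log2(V)) = 186 * 5 = 930


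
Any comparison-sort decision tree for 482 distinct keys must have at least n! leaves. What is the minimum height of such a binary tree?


A binary decision tree of height h has at most 2^h leaves and needs at least n! of them, so h >= ceil(log2(n!)).
482! is far too large to multiply out, so use Stirling's series:
  ln(n!) ~ n ln n - n + (1/2) ln(2 pi n) + 1/(12n)  (error below 1/(360 n^3), negligible here)
  ln(482) = 6.1779441
  n ln n = 482 * 6.1779441 = 2977.7691
  (1/2) ln(2 pi * 482) = (1/2) ln(3028.4953) = 4.0079
  1/(12*482) = 0.0002
  ln(482!) ~ 2977.7691 - 482 + 4.0079 + 0.0002 = 2499.7772
Convert to base 2: log2(482!) = 2499.7772 / ln 2 = 2499.7772 / 0.69314718 = 3606.4162
ceil(3606.4162) = 3607


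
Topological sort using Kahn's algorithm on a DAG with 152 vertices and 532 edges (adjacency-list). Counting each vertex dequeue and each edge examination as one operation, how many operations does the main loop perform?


Kahn's algorithm:
  1. Compute in-degrees: O(V + E)
  2. Process queue: each vertex dequeued once (O(V))
     each edge examined once (O(E))
Total = V + E = 152 + 532 = 684


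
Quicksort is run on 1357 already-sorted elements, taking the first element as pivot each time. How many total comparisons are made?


Sum of comparisons per partition:
1356 + 1355 + ... + 1 + 0
= 1357 * (1357 - 1) / 2
= 1357 * 1356 / 2
= 920046


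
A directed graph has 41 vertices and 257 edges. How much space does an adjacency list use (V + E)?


Adjacency list: one list head per vertex + one entry per edge
Vertex heads: 41
Edge entries: 257
Total = 41 + 257 = 298


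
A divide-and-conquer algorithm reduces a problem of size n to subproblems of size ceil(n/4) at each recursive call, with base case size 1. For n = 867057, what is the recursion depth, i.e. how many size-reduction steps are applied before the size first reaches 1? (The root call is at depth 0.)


Each step divides the size by 4 (rounding up); after k steps the size is ceil(n/4^k), which equals 1 exactly when 4^k >= n.
So the depth is the smallest k with 4^k >= 867057, i.e. ceil(log_4(867057)).
4^9 = 262144 < 867057 <= 1048576 = 4^10
Recursion depth = 10


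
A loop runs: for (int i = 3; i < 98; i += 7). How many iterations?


Loop starts at i = 3, increments by 7, stops when i >= 98.
Number of iterations = ceil((98 - 3) / 7)
= ceil(95 / 7)
= 14


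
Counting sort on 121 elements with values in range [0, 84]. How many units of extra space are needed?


Output array size: 121 (to store sorted result)
Count array size: 85 (one slot per possible value, range 0 to 84)
Total extra space = 121 + 85 = 206


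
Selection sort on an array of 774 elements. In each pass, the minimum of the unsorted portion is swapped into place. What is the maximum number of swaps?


Selection sort performs one swap per pass:
  Pass 1: find min in positions 0 to 773, swap with position 0
  Pass 2: find min in positions 1 to 773, swap with position 1
  Pass 3: find min in positions 2 to 773, swap with position 2
  Pass 4: find min in positions 3 to 773, swap with position 3
  Pass 5: find min in positions 4 to 773, swap with position 4
  ... (768 more passes)
Total passes (and swaps) = n - 1 = 774 - 1 = 773


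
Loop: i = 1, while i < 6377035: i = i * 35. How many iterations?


i multiplies by 35 each step:
i = 1 -> 35 -> 1225 -> 42875 -> 1500625 -> 52521875 (stop)
Iterations = ceil(log_35(6377035)) = 5


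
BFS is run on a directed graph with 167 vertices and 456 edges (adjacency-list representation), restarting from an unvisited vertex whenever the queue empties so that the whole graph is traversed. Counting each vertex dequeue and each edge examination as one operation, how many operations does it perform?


A full BFS traversal dequeues each vertex exactly once and examines each directed edge exactly once.
V = 167 (vertex processing cost)
E = 456 (edge examination cost)
Total operations proportional to V + E = 167 + 456 = 623


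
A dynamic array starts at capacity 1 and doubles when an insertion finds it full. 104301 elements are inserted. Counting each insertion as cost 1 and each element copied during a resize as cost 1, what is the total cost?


n = 104301
Insertion costs: 104301
Resizes copy 1, 2, 4, ... up to the largest power of 2 that is <= n-1 = 104300, i.e. 65536.
Copy costs = 1 + 2 + 4 + 8 + 16 + 32 + 64 + 128 + 256 + 512 + 1024 + 2048 + 4096 + 8192 + 16384 + 32768 + 65536 = 131071
Total = 104301 + 131071 = 235372


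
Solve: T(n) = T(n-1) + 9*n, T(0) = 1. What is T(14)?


Expanding the recurrence:
T(14) = T(13) + 9*14
       = T(12) + 9*13 + 9*14
       ...
       = T(0) + 9*(1 + 2 + ... + 14)
       = 1 + 9 * 14*15/2
       = 1 + 9 * 105
       = 1 + 945 = 946


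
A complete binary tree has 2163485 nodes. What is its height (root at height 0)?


In a complete binary tree, level k holds nodes 2^k .. 2^(k+1)-1 (1-indexed).
Height = floor(log2(n)) = floor(log2(2163485)) = 21
Check: 2^21 = 2097152 <= 2163485 < 4194304 = 2^22


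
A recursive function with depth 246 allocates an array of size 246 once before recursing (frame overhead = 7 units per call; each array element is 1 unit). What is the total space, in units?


Array allocation: 246 units (allocated once)
Stack frames: 246 deep * 7 per frame = 1722 units
Total = 246 + 1722 = 1968


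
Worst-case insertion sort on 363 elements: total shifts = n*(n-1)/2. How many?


Sum of shifts = 1 + 2 + 3 + ... + 362
= 363 * 362 / 2
= 131406 / 2
= 65703


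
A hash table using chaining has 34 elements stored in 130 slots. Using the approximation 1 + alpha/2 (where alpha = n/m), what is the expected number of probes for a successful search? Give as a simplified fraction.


Load factor alpha = n/m = 34/130
Expected probes = 1 + alpha/2 = 1 + 34/(2*130)
= 1 + 34/260
= 260/260 + 34/260
= 294/260
Simplify: 147/130


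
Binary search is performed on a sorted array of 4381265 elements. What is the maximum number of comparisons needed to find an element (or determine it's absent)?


Binary search halves the search space each comparison:
  Step 1: search space = 4381265 -> 2190632
  Step 2: search space = 2190632 -> 1095316
  Step 3: search space = 1095316 -> 547658
  Step 4: search space = 547658 -> 273829
  Step 5: search space = 273829 -> 136914
  Step 6: search space = 136914 -> 68457
  Step 7: search space = 68457 -> 34228
  Step 8: search space = 34228 -> 17114
  Step 9: search space = 17114 -> 8557
  Step 10: search space = 8557 -> 4278
  Step 11: search space = 4278 -> 2139
  Step 12: search space = 2139 -> 1069
  Step 13: search space = 1069 -> 534
  Step 14: search space = 534 -> 267
  Step 15: search space = 267 -> 133
  Step 16: search space = 133 -> 66
  Step 17: search space = 66 -> 33
  Step 18: search space = 33 -> 16
  Step 19: search space = 16 -> 8
  Step 20: search space = 8 -> 4
  Step 21: search space = 4 -> 2
  Step 22: search space = 2 -> 1
  Step 23: search space = 1 (final check)
Maximum comparisons = floor(log2(4381265)) + 1 = 22 + 1 = 23


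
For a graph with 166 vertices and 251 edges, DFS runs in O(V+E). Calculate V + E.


A full DFS traversal visits each vertex once and examines each edge once.
V = 166
E = 251
Sum = 166 + 251 = 417


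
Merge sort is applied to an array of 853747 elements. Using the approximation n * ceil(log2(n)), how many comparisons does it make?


Merge sort divides the array into halves recursively.
Number of levels = ceil(log2(853747)) = 20
At each level, approximately n = 853747 comparisons are needed for merging.
Total comparisons ~ n * ceil(log2(n)) = 853747 * 20 = 17074940


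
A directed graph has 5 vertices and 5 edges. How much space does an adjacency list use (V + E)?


Adjacency list: one list head per vertex + one entry per edge
Vertex heads: 5
Edge entries: 5
Total = 5 + 5 = 10


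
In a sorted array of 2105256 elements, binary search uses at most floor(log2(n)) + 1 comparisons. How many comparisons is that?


Halving sequence: 2105256 -> 1052628 -> 526314 -> 263157 -> 131578 -> 65789 -> 32894 -> 16447 -> 8223 -> 4111 -> 2055 -> 1027 -> 513 -> 256 -> 128 -> 64 -> 32 -> 16 -> 8 -> 4 -> 2 -> 1
Number of halvings = 21
Max comparisons = 21 + 1 = 22


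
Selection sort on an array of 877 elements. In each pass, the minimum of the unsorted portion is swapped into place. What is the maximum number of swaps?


Selection sort performs one swap per pass:
  Pass 1: find min in positions 0 to 876, swap with position 0
  Pass 2: find min in positions 1 to 876, swap with position 1
  Pass 3: find min in positions 2 to 876, swap with position 2
  Pass 4: find min in positions 3 to 876, swap with position 3
  Pass 5: find min in positions 4 to 876, swap with position 4
  ... (871 more passes)
Total passes (and swaps) = n - 1 = 877 - 1 = 876


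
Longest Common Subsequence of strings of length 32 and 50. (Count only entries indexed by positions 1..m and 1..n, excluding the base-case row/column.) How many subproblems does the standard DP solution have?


DP table indexed by positions in both strings.
First string: 32 positions
Second string: 50 positions
Total = 32 * 50 = 1600


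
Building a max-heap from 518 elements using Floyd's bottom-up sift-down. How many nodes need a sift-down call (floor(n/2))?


In a heap of 518 elements (0-indexed array):
  Last element index: 517
  Parent of last element: floor((517 - 1) / 2) = 258
  Internal nodes: indices 0 to 258
  Count = floor(518/2) = 259


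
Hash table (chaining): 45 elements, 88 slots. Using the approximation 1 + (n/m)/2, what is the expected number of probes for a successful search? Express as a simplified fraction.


Computing expected probes:
alpha = 45/88
= 1 + alpha/2
= 1 + 45/(2*88)
= (2*88 + 45) / (2*88)
= 221/176


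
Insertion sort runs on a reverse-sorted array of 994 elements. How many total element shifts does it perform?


Sum of shifts = 1 + 2 + 3 + ... + 993
= 994 * 993 / 2
= 987042 / 2
= 493521


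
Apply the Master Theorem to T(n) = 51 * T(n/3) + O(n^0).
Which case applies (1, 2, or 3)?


The Master Theorem: T(n) = a*T(n/b) + O(n^c)
  a = 51, b = 3, c = 0
log_b(a) = log_3(51) ~ 3.579
Compare b^c with a: 3^0 = 1 < 51, so c < log_b(a).
Since c < log_b(a), Case 1 applies.
T(n) = O(n^(log_3 51)) ~ O(n^3.579)
Master Theorem case = 1


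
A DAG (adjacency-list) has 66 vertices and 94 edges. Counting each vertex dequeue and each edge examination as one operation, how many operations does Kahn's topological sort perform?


V = 66 (vertex processing)
E = 94 (edge processing)
V + E = 66 + 94 = 160


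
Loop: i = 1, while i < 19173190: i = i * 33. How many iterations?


i multiplies by 33 each step:
i = 1 -> 33 -> 1089 -> 35937 -> 1185921 -> 39135393 (stop)
Iterations = ceil(log_33(19173190)) = 5


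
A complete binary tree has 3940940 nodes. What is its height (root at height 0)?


In a complete binary tree, level k holds nodes 2^k .. 2^(k+1)-1 (1-indexed).
Height = floor(log2(n)) = floor(log2(3940940)) = 21
Check: 2^21 = 2097152 <= 3940940 < 4194304 = 2^22


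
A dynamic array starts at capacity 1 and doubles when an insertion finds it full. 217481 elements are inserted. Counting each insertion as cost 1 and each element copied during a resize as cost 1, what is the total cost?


n = 217481
Insertion costs: 217481
Resizes copy 1, 2, 4, ... up to the largest power of 2 that is <= n-1 = 217480, i.e. 131072.
Copy costs = 1 + 2 + 4 + 8 + 16 + 32 + 64 + 128 + 256 + 512 + 1024 + 2048 + 4096 + 8192 + 16384 + 32768 + 65536 + 131072 = 262143
Total = 217481 + 262143 = 479624


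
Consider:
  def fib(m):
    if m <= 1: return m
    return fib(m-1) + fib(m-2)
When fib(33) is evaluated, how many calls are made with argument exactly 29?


Let N(m) = number of times fib(m) is called while evaluating fib(33).
N(33) = 1 (the initial call).
N(32) = 1 (only fib(33) calls it).
For 1 <= m <= 31: fib(m) is called by fib(m+1) and fib(m+2), so
  N(m) = N(m+1) + N(m+2).
fib(0) is called only by fib(2), so N(0) = N(2).
Walk down from m=33:
  N(33)=1, N(32)=1, N(31)=2, N(30)=3, N(29)=5
N(29) = 5


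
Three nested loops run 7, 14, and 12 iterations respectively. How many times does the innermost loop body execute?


Loop 1 (outermost): 7 iterations
Loop 2 (middle): 14 iterations per outer
Loop 3 (innermost): 12 iterations per middle
Total = 7 * 14 * 12 = 1176


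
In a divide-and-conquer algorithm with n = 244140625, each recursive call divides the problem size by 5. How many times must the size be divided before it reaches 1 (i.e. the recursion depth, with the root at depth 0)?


Number of divisions = log_5(244140625)
Sizes: 244140625 -> 48828125 -> 9765625 -> 1953125 -> 390625 -> 78125 -> 15625 -> 3125 -> 625 -> 125 -> 25 -> 5 -> 1 (12 divisions)
Recursion depth = 12


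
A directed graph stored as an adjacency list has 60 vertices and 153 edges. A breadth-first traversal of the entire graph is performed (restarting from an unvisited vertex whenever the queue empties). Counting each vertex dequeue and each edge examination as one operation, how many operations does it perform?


A full BFS traversal dequeues each vertex once and examines each edge once.
Vertex visits: 60
Edge visits: 153
V + E = 60 + 153 = 213


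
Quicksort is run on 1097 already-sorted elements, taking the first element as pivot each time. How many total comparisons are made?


Sum of comparisons per partition:
1096 + 1095 + ... + 1 + 0
= 1097 * (1097 - 1) / 2
= 1097 * 1096 / 2
= 601156


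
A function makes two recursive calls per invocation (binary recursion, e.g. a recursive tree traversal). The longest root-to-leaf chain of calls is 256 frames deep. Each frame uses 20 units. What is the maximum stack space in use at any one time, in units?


Binary recursion: the two calls run one after the other, so only one root-to-leaf chain of frames is on the stack at a time.
Maximum depth (longest chain) = 256 frames
Each frame = 20 units
Max stack space = 256 * 20 = 5120


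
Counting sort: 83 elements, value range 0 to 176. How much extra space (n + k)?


n = 83 (output array)
k = 177 (count array for 177 distinct values)
Extra space = 83 + 177 = 260


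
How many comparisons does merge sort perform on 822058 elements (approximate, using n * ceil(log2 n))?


Recursion depth: ceil(log2(822058)) = 20
Each recursion level merges n = 822058 elements
Total = 822058 * 20 = 16441160


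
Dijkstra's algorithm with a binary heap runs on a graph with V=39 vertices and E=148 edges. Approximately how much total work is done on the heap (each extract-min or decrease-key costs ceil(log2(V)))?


Dijkstra with a binary heap: each vertex is extracted once, each edge may relax once.
Each heap operation costs O(log V).
V + E = 39 + 148 = 187
ceil(log2(39)) = 6 (since 2^5 = 32 < 39 <= 64 = 2^6)
Total heap work = (V+E) * ceil(log2(V)) = 187 * 6 = 1122


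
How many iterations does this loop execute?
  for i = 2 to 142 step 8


The loop variable i takes values starting at 2 and increments by 8 each iteration.
Sequence: i = 2, 10, 18, 26, 34, 42, 50, 58, 66, ...
The upper bound 142 is inclusive, so the count is floor((last - first) / step) + 1:
floor((142 - 2) / 8) + 1 = floor(140/8) + 1 = 17 + 1 = 18


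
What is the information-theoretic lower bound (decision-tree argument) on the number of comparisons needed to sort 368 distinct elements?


A binary decision tree of height h has at most 2^h leaves and needs at least n! of them, so h >= ceil(log2(n!)).
368! is far too large to multiply out, so use Stirling's series:
  ln(n!) ~ n ln n - n + (1/2) ln(2 pi n) + 1/(12n)  (error below 1/(360 n^3), negligible here)
  ln(368) = 5.9080829
  n ln n = 368 * 5.9080829 = 2174.1745
  (1/2) ln(2 pi * 368) = (1/2) ln(2312.2122) = 3.8730
  1/(12*368) = 0.0002
  ln(368!) ~ 2174.1745 - 368 + 3.8730 + 0.0002 = 1810.0477
Convert to base 2: log2(368!) = 1810.0477 / ln 2 = 1810.0477 / 0.69314718 = 2611.3468
ceil(2611.3468) = 2612
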